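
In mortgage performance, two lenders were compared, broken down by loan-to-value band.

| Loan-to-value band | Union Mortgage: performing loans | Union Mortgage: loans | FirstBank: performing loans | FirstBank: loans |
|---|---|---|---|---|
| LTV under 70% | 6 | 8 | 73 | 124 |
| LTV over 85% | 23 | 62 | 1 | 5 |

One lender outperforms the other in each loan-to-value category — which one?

Union Mortgage

LTV under 70%: Union Mortgage 6/8 = 75.0%, FirstBank 73/124 = 58.9% → Union Mortgage
LTV over 85%: Union Mortgage 23/62 = 37.1%, FirstBank 1/5 = 20.0% → Union Mortgage
Union Mortgage has the higher rate in both groups.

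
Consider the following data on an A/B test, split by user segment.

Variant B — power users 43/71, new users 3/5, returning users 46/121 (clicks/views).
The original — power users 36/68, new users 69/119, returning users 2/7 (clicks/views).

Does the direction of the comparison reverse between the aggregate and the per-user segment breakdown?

Yes

Power users: Variant B 43/71 = 60.6%, the original 36/68 = 52.9% → Variant B
New users: Variant B 3/5 = 60.0%, the original 69/119 = 58.0% → Variant B
Returning users: Variant B 46/121 = 38.0%, the original 2/7 = 28.6% → Variant B
Overall: Variant B 92/197 = 46.7%, the original 107/194 = 55.2% → the original
Variant B wins each user group but the original wins overall — the comparison reverses. Variant B's views skew toward returning users, which has a lower base rate.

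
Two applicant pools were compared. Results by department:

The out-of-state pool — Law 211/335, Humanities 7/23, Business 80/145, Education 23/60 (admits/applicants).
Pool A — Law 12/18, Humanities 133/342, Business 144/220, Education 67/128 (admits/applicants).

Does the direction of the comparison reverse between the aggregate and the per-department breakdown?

Law: the out-of-state pool 211/335 = 63.0%, Pool A 12/18 = 66.7% → Pool A
Humanities: the out-of-state pool 7/23 = 30.4%, Pool A 133/342 = 38.9% → Pool A
Business: the out-of-state pool 80/145 = 55.2%, Pool A 144/220 = 65.5% → Pool A
Education: the out-of-state pool 23/60 = 38.3%, Pool A 67/128 = 52.3% → Pool A
Overall: the out-of-state pool 321/563 = 57.0%, Pool A 356/708 = 50.3% → the out-of-state pool
Pool A wins each department group but the out-of-state pool wins overall — the comparison reverses. Pool A's applicants skew toward Humanities, which has a lower base rate.

Yes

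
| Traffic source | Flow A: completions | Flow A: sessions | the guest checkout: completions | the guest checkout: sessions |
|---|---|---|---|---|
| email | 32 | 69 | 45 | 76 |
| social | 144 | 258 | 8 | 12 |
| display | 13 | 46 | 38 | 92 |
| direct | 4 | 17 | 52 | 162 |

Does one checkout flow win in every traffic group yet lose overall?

Yes

Email: Flow A 32/69 = 46.4%, the guest checkout 45/76 = 59.2% → the guest checkout
Social: Flow A 144/258 = 55.8%, the guest checkout 8/12 = 66.7% → the guest checkout
Display: Flow A 13/46 = 28.3%, the guest checkout 38/92 = 41.3% → the guest checkout
Direct: Flow A 4/17 = 23.5%, the guest checkout 52/162 = 32.1% → the guest checkout
Overall: Flow A 193/390 = 49.5%, the guest checkout 143/342 = 41.8% → Flow A
The guest checkout wins each traffic group but Flow A wins overall — the comparison reverses. The guest checkout's sessions skew toward direct, which has a lower base rate.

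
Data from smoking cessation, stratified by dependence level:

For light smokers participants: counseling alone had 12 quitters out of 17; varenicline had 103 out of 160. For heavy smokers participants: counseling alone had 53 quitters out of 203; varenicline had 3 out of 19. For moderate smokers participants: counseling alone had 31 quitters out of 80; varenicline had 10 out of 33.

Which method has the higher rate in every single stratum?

Light smokers: counseling alone 12/17 = 70.6%, varenicline 103/160 = 64.4% → counseling alone
Heavy smokers: counseling alone 53/203 = 26.1%, varenicline 3/19 = 15.8% → counseling alone
Moderate smokers: counseling alone 31/80 = 38.8%, varenicline 10/33 = 30.3% → counseling alone
Counseling alone has the higher rate in all 3 groups.

counseling alone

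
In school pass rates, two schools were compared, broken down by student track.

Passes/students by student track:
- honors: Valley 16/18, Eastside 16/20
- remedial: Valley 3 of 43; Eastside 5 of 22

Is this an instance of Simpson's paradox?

Honors: Valley 16/18 = 88.9%, Eastside 16/20 = 80.0% → Valley
Remedial: Valley 3/43 = 7.0%, Eastside 5/22 = 22.7% → Eastside
Overall: Valley 19/61 = 31.1%, Eastside 21/42 = 50.0% → Eastside
Neither sweeps: Valley wins 1 of 2 groups, Eastside wins 1. Eastside wins overall but not every group — no Simpson reversal.

No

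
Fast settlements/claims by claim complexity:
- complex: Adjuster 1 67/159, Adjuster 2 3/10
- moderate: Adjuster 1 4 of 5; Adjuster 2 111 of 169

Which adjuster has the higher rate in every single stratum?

Complex: Adjuster 1 67/159 = 42.1%, Adjuster 2 3/10 = 30.0% → Adjuster 1
Moderate: Adjuster 1 4/5 = 80.0%, Adjuster 2 111/169 = 65.7% → Adjuster 1
Adjuster 1 has the higher rate in both groups.

Adjuster 1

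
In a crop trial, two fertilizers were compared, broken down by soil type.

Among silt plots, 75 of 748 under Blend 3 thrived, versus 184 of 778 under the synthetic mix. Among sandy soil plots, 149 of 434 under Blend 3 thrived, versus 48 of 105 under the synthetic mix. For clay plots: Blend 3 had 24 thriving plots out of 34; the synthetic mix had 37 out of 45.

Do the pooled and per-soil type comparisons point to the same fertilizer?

Silt: Blend 3 75/748 = 10.0%, the synthetic mix 184/778 = 23.7% → the synthetic mix
Sandy soil: Blend 3 149/434 = 34.3%, the synthetic mix 48/105 = 45.7% → the synthetic mix
Clay: Blend 3 24/34 = 70.6%, the synthetic mix 37/45 = 82.2% → the synthetic mix
Overall: Blend 3 248/1216 = 20.4%, the synthetic mix 269/928 = 29.0% → the synthetic mix
The synthetic mix wins overall and in every soil group — no reversal.

Yes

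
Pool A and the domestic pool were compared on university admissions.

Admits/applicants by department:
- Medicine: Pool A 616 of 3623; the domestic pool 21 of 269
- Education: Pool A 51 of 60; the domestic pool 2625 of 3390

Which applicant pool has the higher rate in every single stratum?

Pool A

Medicine: Pool A 616/3623 = 17.0%, the domestic pool 21/269 = 7.8% → Pool A
Education: Pool A 51/60 = 85.0%, the domestic pool 2625/3390 = 77.4% → Pool A
Pool A has the higher rate in both groups.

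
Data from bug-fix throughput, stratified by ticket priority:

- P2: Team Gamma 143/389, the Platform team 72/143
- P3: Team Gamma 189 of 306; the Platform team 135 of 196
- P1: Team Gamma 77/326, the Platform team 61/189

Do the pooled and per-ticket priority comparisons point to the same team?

P2: Team Gamma 143/389 = 36.8%, the Platform team 72/143 = 50.3% → the Platform team
P3: Team Gamma 189/306 = 61.8%, the Platform team 135/196 = 68.9% → the Platform team
P1: Team Gamma 77/326 = 23.6%, the Platform team 61/189 = 32.3% → the Platform team
Overall: Team Gamma 409/1021 = 40.1%, the Platform team 268/528 = 50.8% → the Platform team
The Platform team wins overall and in every ticket group — no reversal.

Yes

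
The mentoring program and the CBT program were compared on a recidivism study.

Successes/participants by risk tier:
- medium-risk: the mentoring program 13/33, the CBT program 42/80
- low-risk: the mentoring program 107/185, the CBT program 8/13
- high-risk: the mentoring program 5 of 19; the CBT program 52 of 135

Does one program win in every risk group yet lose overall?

Yes

Medium-risk: the mentoring program 13/33 = 39.4%, the CBT program 42/80 = 52.5% → the CBT program
Low-risk: the mentoring program 107/185 = 57.8%, the CBT program 8/13 = 61.5% → the CBT program
High-risk: the mentoring program 5/19 = 26.3%, the CBT program 52/135 = 38.5% → the CBT program
Overall: the mentoring program 125/237 = 52.7%, the CBT program 102/228 = 44.7% → the mentoring program
The CBT program wins each risk group but the mentoring program wins overall — the comparison reverses. The CBT program's participants skew toward high-risk, which has a lower base rate.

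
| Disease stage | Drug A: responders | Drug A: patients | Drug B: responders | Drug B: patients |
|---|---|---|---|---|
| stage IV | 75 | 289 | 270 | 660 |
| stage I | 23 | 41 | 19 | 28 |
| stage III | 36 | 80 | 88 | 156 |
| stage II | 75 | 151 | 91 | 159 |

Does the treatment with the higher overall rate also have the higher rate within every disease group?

Stage IV: Drug A 75/289 = 26.0%, Drug B 270/660 = 40.9% → Drug B
Stage I: Drug A 23/41 = 56.1%, Drug B 19/28 = 67.9% → Drug B
Stage III: Drug A 36/80 = 45.0%, Drug B 88/156 = 56.4% → Drug B
Stage II: Drug A 75/151 = 49.7%, Drug B 91/159 = 57.2% → Drug B
Overall: Drug A 209/561 = 37.3%, Drug B 468/1003 = 46.7% → Drug B
Drug B wins overall and in every disease group — no reversal.

Yes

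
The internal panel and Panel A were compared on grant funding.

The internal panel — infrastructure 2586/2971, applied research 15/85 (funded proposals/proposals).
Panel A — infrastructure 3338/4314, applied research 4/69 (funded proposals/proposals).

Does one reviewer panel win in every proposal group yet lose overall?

Infrastructure: the internal panel 2586/2971 = 87.0%, Panel A 3338/4314 = 77.4% → the internal panel
Applied research: the internal panel 15/85 = 17.6%, Panel A 4/69 = 5.8% → the internal panel
Overall: the internal panel 2601/3056 = 85.1%, Panel A 3342/4383 = 76.2% → the internal panel
The internal panel wins overall and in every proposal group — no reversal.

No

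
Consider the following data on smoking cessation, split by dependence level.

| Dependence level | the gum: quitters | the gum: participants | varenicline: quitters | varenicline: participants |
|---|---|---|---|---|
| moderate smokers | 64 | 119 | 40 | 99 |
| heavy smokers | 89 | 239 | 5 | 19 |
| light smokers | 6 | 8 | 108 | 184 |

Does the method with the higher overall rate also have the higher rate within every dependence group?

No

Moderate smokers: the gum 64/119 = 53.8%, varenicline 40/99 = 40.4% → the gum
Heavy smokers: the gum 89/239 = 37.2%, varenicline 5/19 = 26.3% → the gum
Light smokers: the gum 6/8 = 75.0%, varenicline 108/184 = 58.7% → the gum
Overall: the gum 159/366 = 43.4%, varenicline 153/302 = 50.7% → varenicline
The gum wins each dependence group but varenicline wins overall — the comparison reverses. The gum's participants skew toward heavy smokers, which has a lower base rate.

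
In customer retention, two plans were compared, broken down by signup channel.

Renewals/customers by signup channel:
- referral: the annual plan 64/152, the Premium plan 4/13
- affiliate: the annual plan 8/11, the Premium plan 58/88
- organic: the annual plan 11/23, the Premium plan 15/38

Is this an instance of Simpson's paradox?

Referral: the annual plan 64/152 = 42.1%, the Premium plan 4/13 = 30.8% → the annual plan
Affiliate: the annual plan 8/11 = 72.7%, the Premium plan 58/88 = 65.9% → the annual plan
Organic: the annual plan 11/23 = 47.8%, the Premium plan 15/38 = 39.5% → the annual plan
Overall: the annual plan 83/186 = 44.6%, the Premium plan 77/139 = 55.4% → the Premium plan
The annual plan wins each signup group but the Premium plan wins overall — the comparison reverses. The annual plan's customers skew toward referral, which has a lower base rate.

Yes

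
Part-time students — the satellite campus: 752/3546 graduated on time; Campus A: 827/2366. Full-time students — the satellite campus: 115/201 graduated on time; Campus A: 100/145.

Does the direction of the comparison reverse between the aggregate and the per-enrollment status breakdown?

Part-time: the satellite campus 752/3546 = 21.2%, Campus A 827/2366 = 35.0% → Campus A
Full-time: the satellite campus 115/201 = 57.2%, Campus A 100/145 = 69.0% → Campus A
Overall: the satellite campus 867/3747 = 23.1%, Campus A 927/2511 = 36.9% → Campus A
Campus A wins overall and in every enrollment group — no reversal.

No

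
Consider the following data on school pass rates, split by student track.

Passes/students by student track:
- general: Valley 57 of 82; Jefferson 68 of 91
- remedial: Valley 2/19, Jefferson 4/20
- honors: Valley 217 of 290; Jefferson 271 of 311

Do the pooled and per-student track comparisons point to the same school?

General: Valley 57/82 = 69.5%, Jefferson 68/91 = 74.7% → Jefferson
Remedial: Valley 2/19 = 10.5%, Jefferson 4/20 = 20.0% → Jefferson
Honors: Valley 217/290 = 74.8%, Jefferson 271/311 = 87.1% → Jefferson
Overall: Valley 276/391 = 70.6%, Jefferson 343/422 = 81.3% → Jefferson
Jefferson wins overall and in every student group — no reversal.

Yes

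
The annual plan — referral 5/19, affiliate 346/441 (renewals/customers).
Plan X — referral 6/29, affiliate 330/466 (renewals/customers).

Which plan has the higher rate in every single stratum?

the annual plan

Referral: the annual plan 5/19 = 26.3%, Plan X 6/29 = 20.7% → the annual plan
Affiliate: the annual plan 346/441 = 78.5%, Plan X 330/466 = 70.8% → the annual plan
The annual plan has the higher rate in both groups.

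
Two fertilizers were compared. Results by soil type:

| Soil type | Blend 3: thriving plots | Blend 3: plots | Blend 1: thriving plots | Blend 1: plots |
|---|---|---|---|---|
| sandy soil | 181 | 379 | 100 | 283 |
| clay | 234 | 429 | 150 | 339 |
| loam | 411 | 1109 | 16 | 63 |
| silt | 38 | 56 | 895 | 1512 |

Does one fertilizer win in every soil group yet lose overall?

Sandy soil: Blend 3 181/379 = 47.8%, Blend 1 100/283 = 35.3% → Blend 3
Clay: Blend 3 234/429 = 54.5%, Blend 1 150/339 = 44.2% → Blend 3
Loam: Blend 3 411/1109 = 37.1%, Blend 1 16/63 = 25.4% → Blend 3
Silt: Blend 3 38/56 = 67.9%, Blend 1 895/1512 = 59.2% → Blend 3
Overall: Blend 3 864/1973 = 43.8%, Blend 1 1161/2197 = 52.8% → Blend 1
Blend 3 wins each soil group but Blend 1 wins overall — the comparison reverses. Blend 3's plots skew toward loam, which has a lower base rate.

Yes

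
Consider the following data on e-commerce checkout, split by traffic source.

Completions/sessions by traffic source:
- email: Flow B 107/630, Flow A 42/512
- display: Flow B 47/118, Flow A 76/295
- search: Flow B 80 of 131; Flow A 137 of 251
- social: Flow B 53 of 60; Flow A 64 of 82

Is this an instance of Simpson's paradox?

Email: Flow B 107/630 = 17.0%, Flow A 42/512 = 8.2% → Flow B
Display: Flow B 47/118 = 39.8%, Flow A 76/295 = 25.8% → Flow B
Search: Flow B 80/131 = 61.1%, Flow A 137/251 = 54.6% → Flow B
Social: Flow B 53/60 = 88.3%, Flow A 64/82 = 78.0% → Flow B
Overall: Flow B 287/939 = 30.6%, Flow A 319/1140 = 28.0% → Flow B
Flow B wins overall and in every traffic group — no reversal.

No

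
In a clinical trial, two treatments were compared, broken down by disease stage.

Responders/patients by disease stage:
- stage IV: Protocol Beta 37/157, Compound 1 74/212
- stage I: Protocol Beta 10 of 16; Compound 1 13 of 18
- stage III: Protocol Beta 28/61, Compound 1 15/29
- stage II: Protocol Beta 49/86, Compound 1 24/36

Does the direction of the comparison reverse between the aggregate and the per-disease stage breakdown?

Stage IV: Protocol Beta 37/157 = 23.6%, Compound 1 74/212 = 34.9% → Compound 1
Stage I: Protocol Beta 10/16 = 62.5%, Compound 1 13/18 = 72.2% → Compound 1
Stage III: Protocol Beta 28/61 = 45.9%, Compound 1 15/29 = 51.7% → Compound 1
Stage II: Protocol Beta 49/86 = 57.0%, Compound 1 24/36 = 66.7% → Compound 1
Overall: Protocol Beta 124/320 = 38.8%, Compound 1 126/295 = 42.7% → Compound 1
Compound 1 wins overall and in every disease group — no reversal.

No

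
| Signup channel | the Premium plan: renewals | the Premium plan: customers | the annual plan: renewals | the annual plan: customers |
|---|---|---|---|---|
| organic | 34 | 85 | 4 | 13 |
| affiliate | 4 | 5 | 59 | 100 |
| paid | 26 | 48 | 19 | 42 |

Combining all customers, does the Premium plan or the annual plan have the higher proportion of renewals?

Organic: the Premium plan 34/85 = 40.0%, the annual plan 4/13 = 30.8% → the Premium plan
Affiliate: the Premium plan 4/5 = 80.0%, the annual plan 59/100 = 59.0% → the Premium plan
Paid: the Premium plan 26/48 = 54.2%, the annual plan 19/42 = 45.2% → the Premium plan
Overall: the Premium plan 64/138 = 46.4%, the annual plan 82/155 = 52.9% → the annual plan
(The Premium plan wins every signup group but the annual plan wins overall — the Premium plan's customers skew toward the low-rate organic group.)

the annual plan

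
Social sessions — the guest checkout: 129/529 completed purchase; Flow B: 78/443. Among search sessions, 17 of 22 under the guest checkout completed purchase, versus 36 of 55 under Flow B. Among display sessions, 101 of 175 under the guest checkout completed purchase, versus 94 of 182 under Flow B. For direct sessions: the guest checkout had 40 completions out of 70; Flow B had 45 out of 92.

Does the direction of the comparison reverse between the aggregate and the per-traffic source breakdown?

No

Social: the guest checkout 129/529 = 24.4%, Flow B 78/443 = 17.6% → the guest checkout
Search: the guest checkout 17/22 = 77.3%, Flow B 36/55 = 65.5% → the guest checkout
Display: the guest checkout 101/175 = 57.7%, Flow B 94/182 = 51.6% → the guest checkout
Direct: the guest checkout 40/70 = 57.1%, Flow B 45/92 = 48.9% → the guest checkout
Overall: the guest checkout 287/796 = 36.1%, Flow B 253/772 = 32.8% → the guest checkout
The guest checkout wins overall and in every traffic group — no reversal.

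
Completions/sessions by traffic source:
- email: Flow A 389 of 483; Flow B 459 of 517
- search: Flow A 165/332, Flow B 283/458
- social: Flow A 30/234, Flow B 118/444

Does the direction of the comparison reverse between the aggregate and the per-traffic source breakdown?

No

Email: Flow A 389/483 = 80.5%, Flow B 459/517 = 88.8% → Flow B
Search: Flow A 165/332 = 49.7%, Flow B 283/458 = 61.8% → Flow B
Social: Flow A 30/234 = 12.8%, Flow B 118/444 = 26.6% → Flow B
Overall: Flow A 584/1049 = 55.7%, Flow B 860/1419 = 60.6% → Flow B
Flow B wins overall and in every traffic group — no reversal.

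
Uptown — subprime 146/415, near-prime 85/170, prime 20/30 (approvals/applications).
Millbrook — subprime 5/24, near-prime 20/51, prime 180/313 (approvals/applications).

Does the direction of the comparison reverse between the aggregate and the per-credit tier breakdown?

Subprime: Uptown 146/415 = 35.2%, Millbrook 5/24 = 20.8% → Uptown
Near-prime: Uptown 85/170 = 50.0%, Millbrook 20/51 = 39.2% → Uptown
Prime: Uptown 20/30 = 66.7%, Millbrook 180/313 = 57.5% → Uptown
Overall: Uptown 251/615 = 40.8%, Millbrook 205/388 = 52.8% → Millbrook
Uptown wins each credit group but Millbrook wins overall — the comparison reverses. Uptown's applications skew toward subprime, which has a lower base rate.

Yes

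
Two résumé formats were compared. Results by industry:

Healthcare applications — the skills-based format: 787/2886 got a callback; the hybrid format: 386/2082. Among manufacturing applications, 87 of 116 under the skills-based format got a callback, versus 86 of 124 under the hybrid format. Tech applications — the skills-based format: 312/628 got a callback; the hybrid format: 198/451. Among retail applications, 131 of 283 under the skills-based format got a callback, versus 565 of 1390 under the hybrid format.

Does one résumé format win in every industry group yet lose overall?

No

Healthcare: the skills-based format 787/2886 = 27.3%, the hybrid format 386/2082 = 18.5% → the skills-based format
Manufacturing: the skills-based format 87/116 = 75.0%, the hybrid format 86/124 = 69.4% → the skills-based format
Tech: the skills-based format 312/628 = 49.7%, the hybrid format 198/451 = 43.9% → the skills-based format
Retail: the skills-based format 131/283 = 46.3%, the hybrid format 565/1390 = 40.6% → the skills-based format
Overall: the skills-based format 1317/3913 = 33.7%, the hybrid format 1235/4047 = 30.5% → the skills-based format
The skills-based format wins overall and in every industry group — no reversal.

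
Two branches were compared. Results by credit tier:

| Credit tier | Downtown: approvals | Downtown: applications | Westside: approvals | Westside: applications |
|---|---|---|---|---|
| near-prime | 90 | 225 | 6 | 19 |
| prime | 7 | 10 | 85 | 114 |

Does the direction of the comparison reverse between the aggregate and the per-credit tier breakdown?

No

Near-prime: Downtown 90/225 = 40.0%, Westside 6/19 = 31.6% → Downtown
Prime: Downtown 7/10 = 70.0%, Westside 85/114 = 74.6% → Westside
Overall: Downtown 97/235 = 41.3%, Westside 91/133 = 68.4% → Westside
Neither sweeps: Downtown wins 1 of 2 groups, Westside wins 1. Westside wins overall but not every group — no Simpson reversal.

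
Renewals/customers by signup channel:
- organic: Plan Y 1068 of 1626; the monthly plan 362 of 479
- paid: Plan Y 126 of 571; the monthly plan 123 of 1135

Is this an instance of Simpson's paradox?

No

Organic: Plan Y 1068/1626 = 65.7%, the monthly plan 362/479 = 75.6% → the monthly plan
Paid: Plan Y 126/571 = 22.1%, the monthly plan 123/1135 = 10.8% → Plan Y
Overall: Plan Y 1194/2197 = 54.3%, the monthly plan 485/1614 = 30.0% → Plan Y
Neither sweeps: Plan Y wins 1 of 2 groups, the monthly plan wins 1. Plan Y wins overall but not every group — no Simpson reversal.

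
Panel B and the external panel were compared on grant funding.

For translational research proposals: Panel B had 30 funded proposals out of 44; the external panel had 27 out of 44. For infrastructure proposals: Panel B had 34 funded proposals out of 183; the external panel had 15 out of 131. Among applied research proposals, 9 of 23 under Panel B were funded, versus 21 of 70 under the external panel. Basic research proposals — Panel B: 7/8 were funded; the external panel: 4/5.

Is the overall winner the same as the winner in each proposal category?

Yes

Translational research: Panel B 30/44 = 68.2%, the external panel 27/44 = 61.4% → Panel B
Infrastructure: Panel B 34/183 = 18.6%, the external panel 15/131 = 11.5% → Panel B
Applied research: Panel B 9/23 = 39.1%, the external panel 21/70 = 30.0% → Panel B
Basic research: Panel B 7/8 = 87.5%, the external panel 4/5 = 80.0% → Panel B
Overall: Panel B 80/258 = 31.0%, the external panel 67/250 = 26.8% → Panel B
Panel B wins overall and in every proposal group — no reversal.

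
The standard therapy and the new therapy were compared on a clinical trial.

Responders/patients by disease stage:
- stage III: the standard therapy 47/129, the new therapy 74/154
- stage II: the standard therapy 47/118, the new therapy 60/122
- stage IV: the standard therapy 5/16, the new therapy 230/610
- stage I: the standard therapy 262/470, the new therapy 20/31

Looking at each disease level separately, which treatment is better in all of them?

the new therapy

Stage III: the standard therapy 47/129 = 36.4%, the new therapy 74/154 = 48.1% → the new therapy
Stage II: the standard therapy 47/118 = 39.8%, the new therapy 60/122 = 49.2% → the new therapy
Stage IV: the standard therapy 5/16 = 31.2%, the new therapy 230/610 = 37.7% → the new therapy
Stage I: the standard therapy 262/470 = 55.7%, the new therapy 20/31 = 64.5% → the new therapy
The new therapy has the higher rate in all 4 groups.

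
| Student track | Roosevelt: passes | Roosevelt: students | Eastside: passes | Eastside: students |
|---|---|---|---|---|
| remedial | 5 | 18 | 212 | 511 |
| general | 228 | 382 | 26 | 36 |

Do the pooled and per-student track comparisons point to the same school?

No

Remedial: Roosevelt 5/18 = 27.8%, Eastside 212/511 = 41.5% → Eastside
General: Roosevelt 228/382 = 59.7%, Eastside 26/36 = 72.2% → Eastside
Overall: Roosevelt 233/400 = 58.2%, Eastside 238/547 = 43.5% → Roosevelt
Eastside wins each student group but Roosevelt wins overall — the comparison reverses. Eastside's students skew toward remedial, which has a lower base rate.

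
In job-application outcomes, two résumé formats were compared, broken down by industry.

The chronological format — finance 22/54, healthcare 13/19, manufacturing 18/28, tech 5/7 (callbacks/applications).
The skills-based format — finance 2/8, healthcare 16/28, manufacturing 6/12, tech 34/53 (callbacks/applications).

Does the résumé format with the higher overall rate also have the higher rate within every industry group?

Finance: the chronological format 22/54 = 40.7%, the skills-based format 2/8 = 25.0% → the chronological format
Healthcare: the chronological format 13/19 = 68.4%, the skills-based format 16/28 = 57.1% → the chronological format
Manufacturing: the chronological format 18/28 = 64.3%, the skills-based format 6/12 = 50.0% → the chronological format
Tech: the chronological format 5/7 = 71.4%, the skills-based format 34/53 = 64.2% → the chronological format
Overall: the chronological format 58/108 = 53.7%, the skills-based format 58/101 = 57.4% → the skills-based format
The chronological format wins each industry group but the skills-based format wins overall — the comparison reverses. The chronological format's applications skew toward finance, which has a lower base rate.

No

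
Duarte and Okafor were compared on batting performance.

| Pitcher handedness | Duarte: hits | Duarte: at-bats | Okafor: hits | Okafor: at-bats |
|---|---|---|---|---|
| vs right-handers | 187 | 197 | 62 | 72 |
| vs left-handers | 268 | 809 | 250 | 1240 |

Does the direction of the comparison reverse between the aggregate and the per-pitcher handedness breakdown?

No

Vs right-handers: Duarte 187/197 = 94.9%, Okafor 62/72 = 86.1% → Duarte
Vs left-handers: Duarte 268/809 = 33.1%, Okafor 250/1240 = 20.2% → Duarte
Overall: Duarte 455/1006 = 45.2%, Okafor 312/1312 = 23.8% → Duarte
Duarte wins overall and in every pitcher group — no reversal.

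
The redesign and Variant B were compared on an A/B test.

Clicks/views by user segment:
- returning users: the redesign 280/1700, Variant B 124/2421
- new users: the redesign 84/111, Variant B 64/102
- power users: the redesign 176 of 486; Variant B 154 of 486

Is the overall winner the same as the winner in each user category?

Yes

Returning users: the redesign 280/1700 = 16.5%, Variant B 124/2421 = 5.1% → the redesign
New users: the redesign 84/111 = 75.7%, Variant B 64/102 = 62.7% → the redesign
Power users: the redesign 176/486 = 36.2%, Variant B 154/486 = 31.7% → the redesign
Overall: the redesign 540/2297 = 23.5%, Variant B 342/3009 = 11.4% → the redesign
The redesign wins overall and in every user group — no reversal.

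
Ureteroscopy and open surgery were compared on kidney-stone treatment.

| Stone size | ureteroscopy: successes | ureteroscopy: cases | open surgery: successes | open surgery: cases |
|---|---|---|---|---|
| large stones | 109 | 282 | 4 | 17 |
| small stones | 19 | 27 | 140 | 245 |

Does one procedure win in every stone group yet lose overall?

Large stones: ureteroscopy 109/282 = 38.7%, open surgery 4/17 = 23.5% → ureteroscopy
Small stones: ureteroscopy 19/27 = 70.4%, open surgery 140/245 = 57.1% → ureteroscopy
Overall: ureteroscopy 128/309 = 41.4%, open surgery 144/262 = 55.0% → open surgery
Ureteroscopy wins each stone group but open surgery wins overall — the comparison reverses. Ureteroscopy's cases skew toward large stones, which has a lower base rate.

Yes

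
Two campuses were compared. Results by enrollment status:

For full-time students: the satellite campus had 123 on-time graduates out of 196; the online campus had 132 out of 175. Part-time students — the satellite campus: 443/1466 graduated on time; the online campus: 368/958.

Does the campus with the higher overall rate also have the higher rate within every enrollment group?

Yes

Full-time: the satellite campus 123/196 = 62.8%, the online campus 132/175 = 75.4% → the online campus
Part-time: the satellite campus 443/1466 = 30.2%, the online campus 368/958 = 38.4% → the online campus
Overall: the satellite campus 566/1662 = 34.1%, the online campus 500/1133 = 44.1% → the online campus
The online campus wins overall and in every enrollment group — no reversal.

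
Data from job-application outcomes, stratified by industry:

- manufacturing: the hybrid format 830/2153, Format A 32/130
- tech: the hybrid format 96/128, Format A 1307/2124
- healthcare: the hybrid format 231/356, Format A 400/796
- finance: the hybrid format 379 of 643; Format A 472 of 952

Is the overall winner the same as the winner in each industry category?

Manufacturing: the hybrid format 830/2153 = 38.6%, Format A 32/130 = 24.6% → the hybrid format
Tech: the hybrid format 96/128 = 75.0%, Format A 1307/2124 = 61.5% → the hybrid format
Healthcare: the hybrid format 231/356 = 64.9%, Format A 400/796 = 50.3% → the hybrid format
Finance: the hybrid format 379/643 = 58.9%, Format A 472/952 = 49.6% → the hybrid format
Overall: the hybrid format 1536/3280 = 46.8%, Format A 2211/4002 = 55.2% → Format A
The hybrid format wins each industry group but Format A wins overall — the comparison reverses. The hybrid format's applications skew toward manufacturing, which has a lower base rate.

No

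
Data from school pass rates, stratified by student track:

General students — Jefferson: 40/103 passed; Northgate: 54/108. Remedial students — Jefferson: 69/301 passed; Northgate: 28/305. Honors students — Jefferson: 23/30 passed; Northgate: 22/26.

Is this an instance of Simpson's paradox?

No

General: Jefferson 40/103 = 38.8%, Northgate 54/108 = 50.0% → Northgate
Remedial: Jefferson 69/301 = 22.9%, Northgate 28/305 = 9.2% → Jefferson
Honors: Jefferson 23/30 = 76.7%, Northgate 22/26 = 84.6% → Northgate
Overall: Jefferson 132/434 = 30.4%, Northgate 104/439 = 23.7% → Jefferson
Neither sweeps: Jefferson wins 1 of 3 groups, Northgate wins 2. Jefferson wins overall but not every group — no Simpson reversal.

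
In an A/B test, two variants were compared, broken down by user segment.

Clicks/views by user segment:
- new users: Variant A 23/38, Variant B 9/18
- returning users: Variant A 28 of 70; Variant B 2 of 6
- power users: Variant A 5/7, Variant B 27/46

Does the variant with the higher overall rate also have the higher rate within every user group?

No

New users: Variant A 23/38 = 60.5%, Variant B 9/18 = 50.0% → Variant A
Returning users: Variant A 28/70 = 40.0%, Variant B 2/6 = 33.3% → Variant A
Power users: Variant A 5/7 = 71.4%, Variant B 27/46 = 58.7% → Variant A
Overall: Variant A 56/115 = 48.7%, Variant B 38/70 = 54.3% → Variant B
Variant A wins each user group but Variant B wins overall — the comparison reverses. Variant A's views skew toward returning users, which has a lower base rate.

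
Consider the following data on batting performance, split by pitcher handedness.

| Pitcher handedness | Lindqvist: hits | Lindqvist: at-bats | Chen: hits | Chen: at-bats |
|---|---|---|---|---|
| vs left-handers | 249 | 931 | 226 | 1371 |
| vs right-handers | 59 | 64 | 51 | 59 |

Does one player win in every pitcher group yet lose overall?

Vs left-handers: Lindqvist 249/931 = 26.7%, Chen 226/1371 = 16.5% → Lindqvist
Vs right-handers: Lindqvist 59/64 = 92.2%, Chen 51/59 = 86.4% → Lindqvist
Overall: Lindqvist 308/995 = 31.0%, Chen 277/1430 = 19.4% → Lindqvist
Lindqvist wins overall and in every pitcher group — no reversal.

No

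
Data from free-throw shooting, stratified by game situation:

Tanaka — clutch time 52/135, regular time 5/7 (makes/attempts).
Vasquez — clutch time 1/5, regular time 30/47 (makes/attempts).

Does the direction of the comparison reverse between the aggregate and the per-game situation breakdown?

Yes

Clutch time: Tanaka 52/135 = 38.5%, Vasquez 1/5 = 20.0% → Tanaka
Regular time: Tanaka 5/7 = 71.4%, Vasquez 30/47 = 63.8% → Tanaka
Overall: Tanaka 57/142 = 40.1%, Vasquez 31/52 = 59.6% → Vasquez
Tanaka wins each game group but Vasquez wins overall — the comparison reverses. Tanaka's attempts skew toward clutch time, which has a lower base rate.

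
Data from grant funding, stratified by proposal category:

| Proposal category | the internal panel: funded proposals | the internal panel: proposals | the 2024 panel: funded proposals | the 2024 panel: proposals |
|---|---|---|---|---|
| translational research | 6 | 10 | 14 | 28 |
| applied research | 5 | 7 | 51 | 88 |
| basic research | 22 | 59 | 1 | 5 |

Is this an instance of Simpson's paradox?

Translational research: the internal panel 6/10 = 60.0%, the 2024 panel 14/28 = 50.0% → the internal panel
Applied research: the internal panel 5/7 = 71.4%, the 2024 panel 51/88 = 58.0% → the internal panel
Basic research: the internal panel 22/59 = 37.3%, the 2024 panel 1/5 = 20.0% → the internal panel
Overall: the internal panel 33/76 = 43.4%, the 2024 panel 66/121 = 54.5% → the 2024 panel
The internal panel wins each proposal group but the 2024 panel wins overall — the comparison reverses. The internal panel's proposals skew toward basic research, which has a lower base rate.

Yes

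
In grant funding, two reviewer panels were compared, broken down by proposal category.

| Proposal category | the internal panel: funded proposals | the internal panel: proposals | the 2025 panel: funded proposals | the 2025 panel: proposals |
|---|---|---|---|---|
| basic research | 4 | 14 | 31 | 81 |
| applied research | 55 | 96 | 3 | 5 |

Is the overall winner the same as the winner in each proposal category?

Basic research: the internal panel 4/14 = 28.6%, the 2025 panel 31/81 = 38.3% → the 2025 panel
Applied research: the internal panel 55/96 = 57.3%, the 2025 panel 3/5 = 60.0% → the 2025 panel
Overall: the internal panel 59/110 = 53.6%, the 2025 panel 34/86 = 39.5% → the internal panel
The 2025 panel wins each proposal group but the internal panel wins overall — the comparison reverses. The 2025 panel's proposals skew toward basic research, which has a lower base rate.

No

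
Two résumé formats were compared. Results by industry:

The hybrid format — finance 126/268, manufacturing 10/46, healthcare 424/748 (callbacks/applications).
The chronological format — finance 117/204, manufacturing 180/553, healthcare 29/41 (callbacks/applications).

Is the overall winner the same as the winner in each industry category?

Finance: the hybrid format 126/268 = 47.0%, the chronological format 117/204 = 57.4% → the chronological format
Manufacturing: the hybrid format 10/46 = 21.7%, the chronological format 180/553 = 32.5% → the chronological format
Healthcare: the hybrid format 424/748 = 56.7%, the chronological format 29/41 = 70.7% → the chronological format
Overall: the hybrid format 560/1062 = 52.7%, the chronological format 326/798 = 40.9% → the hybrid format
The chronological format wins each industry group but the hybrid format wins overall — the comparison reverses. The chronological format's applications skew toward manufacturing, which has a lower base rate.

No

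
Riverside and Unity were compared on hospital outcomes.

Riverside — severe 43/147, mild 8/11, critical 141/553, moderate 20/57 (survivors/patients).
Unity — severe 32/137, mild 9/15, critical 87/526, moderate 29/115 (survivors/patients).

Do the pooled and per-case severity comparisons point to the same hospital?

Yes

Severe: Riverside 43/147 = 29.3%, Unity 32/137 = 23.4% → Riverside
Mild: Riverside 8/11 = 72.7%, Unity 9/15 = 60.0% → Riverside
Critical: Riverside 141/553 = 25.5%, Unity 87/526 = 16.5% → Riverside
Moderate: Riverside 20/57 = 35.1%, Unity 29/115 = 25.2% → Riverside
Overall: Riverside 212/768 = 27.6%, Unity 157/793 = 19.8% → Riverside
Riverside wins overall and in every case group — no reversal.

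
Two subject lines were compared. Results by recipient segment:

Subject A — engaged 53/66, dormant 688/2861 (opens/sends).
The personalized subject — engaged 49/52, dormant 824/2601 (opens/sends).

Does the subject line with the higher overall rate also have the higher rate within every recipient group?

Engaged: Subject A 53/66 = 80.3%, the personalized subject 49/52 = 94.2% → the personalized subject
Dormant: Subject A 688/2861 = 24.0%, the personalized subject 824/2601 = 31.7% → the personalized subject
Overall: Subject A 741/2927 = 25.3%, the personalized subject 873/2653 = 32.9% → the personalized subject
The personalized subject wins overall and in every recipient group — no reversal.

Yes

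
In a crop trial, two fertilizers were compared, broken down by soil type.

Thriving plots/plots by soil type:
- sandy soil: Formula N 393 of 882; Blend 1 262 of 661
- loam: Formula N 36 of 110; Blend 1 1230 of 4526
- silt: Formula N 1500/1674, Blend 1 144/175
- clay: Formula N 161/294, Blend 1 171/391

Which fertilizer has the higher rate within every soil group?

Sandy soil: Formula N 393/882 = 44.6%, Blend 1 262/661 = 39.6% → Formula N
Loam: Formula N 36/110 = 32.7%, Blend 1 1230/4526 = 27.2% → Formula N
Silt: Formula N 1500/1674 = 89.6%, Blend 1 144/175 = 82.3% → Formula N
Clay: Formula N 161/294 = 54.8%, Blend 1 171/391 = 43.7% → Formula N
Formula N has the higher rate in all 4 groups.

Formula N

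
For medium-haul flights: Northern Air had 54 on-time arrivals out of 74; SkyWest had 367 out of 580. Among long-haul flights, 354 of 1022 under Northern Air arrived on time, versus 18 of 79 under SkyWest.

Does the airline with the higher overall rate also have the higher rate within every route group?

No

Medium-haul: Northern Air 54/74 = 73.0%, SkyWest 367/580 = 63.3% → Northern Air
Long-haul: Northern Air 354/1022 = 34.6%, SkyWest 18/79 = 22.8% → Northern Air
Overall: Northern Air 408/1096 = 37.2%, SkyWest 385/659 = 58.4% → SkyWest
Northern Air wins each route group but SkyWest wins overall — the comparison reverses. Northern Air's flights skew toward long-haul, which has a lower base rate.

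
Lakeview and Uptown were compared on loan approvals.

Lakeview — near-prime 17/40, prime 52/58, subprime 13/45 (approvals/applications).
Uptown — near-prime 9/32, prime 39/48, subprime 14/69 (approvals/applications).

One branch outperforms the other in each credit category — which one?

Lakeview

Near-prime: Lakeview 17/40 = 42.5%, Uptown 9/32 = 28.1% → Lakeview
Prime: Lakeview 52/58 = 89.7%, Uptown 39/48 = 81.2% → Lakeview
Subprime: Lakeview 13/45 = 28.9%, Uptown 14/69 = 20.3% → Lakeview
Lakeview has the higher rate in all 3 groups.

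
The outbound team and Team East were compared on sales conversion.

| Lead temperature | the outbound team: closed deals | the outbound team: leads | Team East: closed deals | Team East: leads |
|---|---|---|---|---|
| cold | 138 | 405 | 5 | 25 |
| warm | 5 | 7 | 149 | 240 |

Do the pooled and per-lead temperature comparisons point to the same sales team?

Cold: the outbound team 138/405 = 34.1%, Team East 5/25 = 20.0% → the outbound team
Warm: the outbound team 5/7 = 71.4%, Team East 149/240 = 62.1% → the outbound team
Overall: the outbound team 143/412 = 34.7%, Team East 154/265 = 58.1% → Team East
The outbound team wins each lead group but Team East wins overall — the comparison reverses. The outbound team's leads skew toward cold, which has a lower base rate.

No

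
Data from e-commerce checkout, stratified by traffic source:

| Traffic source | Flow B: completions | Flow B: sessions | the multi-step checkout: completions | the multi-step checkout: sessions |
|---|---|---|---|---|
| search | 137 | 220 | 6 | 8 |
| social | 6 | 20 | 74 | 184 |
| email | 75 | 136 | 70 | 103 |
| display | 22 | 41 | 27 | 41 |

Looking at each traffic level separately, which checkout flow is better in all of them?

the multi-step checkout

Search: Flow B 137/220 = 62.3%, the multi-step checkout 6/8 = 75.0% → the multi-step checkout
Social: Flow B 6/20 = 30.0%, the multi-step checkout 74/184 = 40.2% → the multi-step checkout
Email: Flow B 75/136 = 55.1%, the multi-step checkout 70/103 = 68.0% → the multi-step checkout
Display: Flow B 22/41 = 53.7%, the multi-step checkout 27/41 = 65.9% → the multi-step checkout
The multi-step checkout has the higher rate in all 4 groups.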